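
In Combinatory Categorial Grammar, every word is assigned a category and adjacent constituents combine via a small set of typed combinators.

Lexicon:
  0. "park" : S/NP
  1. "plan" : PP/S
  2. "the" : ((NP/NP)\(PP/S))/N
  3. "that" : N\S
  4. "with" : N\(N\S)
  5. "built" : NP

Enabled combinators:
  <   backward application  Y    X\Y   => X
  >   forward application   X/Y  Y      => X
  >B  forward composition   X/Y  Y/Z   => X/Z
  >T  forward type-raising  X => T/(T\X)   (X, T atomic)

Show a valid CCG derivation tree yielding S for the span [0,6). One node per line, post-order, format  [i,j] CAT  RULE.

[0,6] S   >
  [0,5] S/NP   >B
    [0,1] "park" : S/NP
    [1,5] NP/NP   <
      [1,2] "plan" : PP/S
      [2,5] (NP/NP)\(PP/S)   >
        [2,3] "the" : ((NP/NP)\(PP/S))/N
        [3,5] N   <
          [3,4] "that" : N\S
          [4,5] "with" : N\(N\S)
  [5,6] "built" : NP

[0,1] S/NP  lex  "park"
[1,2] PP/S  lex  "plan"
[2,3] ((NP/NP)\(PP/S))/N  lex  "the"
[3,4] N\S  lex  "that"
[4,5] N\(N\S)  lex  "with"
[3,5] N  <  k=4
[2,5] (NP/NP)\(PP/S)  >  k=3
[1,5] NP/NP  <  k=2
[0,5] S/NP  >B  k=1
[5,6] NP  lex  "built"
[0,6] S  >  k=5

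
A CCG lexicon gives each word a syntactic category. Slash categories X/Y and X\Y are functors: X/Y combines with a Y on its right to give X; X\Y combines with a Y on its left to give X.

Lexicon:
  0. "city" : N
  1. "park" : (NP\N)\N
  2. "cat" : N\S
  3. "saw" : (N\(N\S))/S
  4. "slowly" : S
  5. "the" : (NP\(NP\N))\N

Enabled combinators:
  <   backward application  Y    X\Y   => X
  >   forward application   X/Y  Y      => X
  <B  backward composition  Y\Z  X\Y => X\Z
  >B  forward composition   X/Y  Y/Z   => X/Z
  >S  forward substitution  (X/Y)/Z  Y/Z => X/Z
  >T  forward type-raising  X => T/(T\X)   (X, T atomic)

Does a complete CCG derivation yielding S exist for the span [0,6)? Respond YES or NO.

NO

N (NP\N)\N N\S (N\(N\S))/S S (NP\(NP\N))\N
CKY chart[0,6] = {N/(N\NP), NP, NP/(NP\NP), PP/(PP\NP), S/(S\NP)}; S ∉ chart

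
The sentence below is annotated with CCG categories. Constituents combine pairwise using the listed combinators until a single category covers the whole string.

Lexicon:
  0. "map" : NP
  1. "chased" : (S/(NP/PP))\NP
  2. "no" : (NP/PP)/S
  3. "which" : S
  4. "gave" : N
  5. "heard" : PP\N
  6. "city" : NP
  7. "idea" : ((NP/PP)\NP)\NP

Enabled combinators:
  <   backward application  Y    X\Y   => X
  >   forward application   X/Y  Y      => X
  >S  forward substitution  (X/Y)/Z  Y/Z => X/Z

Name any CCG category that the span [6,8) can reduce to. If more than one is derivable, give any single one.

(NP/PP)\NP

[0,8] S   >
  [0,2] S/(NP/PP)   <
    [0,1] "map" : NP
    [1,2] "chased" : (S/(NP/PP))\NP
  [2,8] NP/PP   <
    [2,6] NP   >
      [2,4] NP/PP   >
        [2,3] "no" : (NP/PP)/S
        [3,4] "which" : S
      [4,6] PP   <
        [4,5] "gave" : N
        [5,6] "heard" : PP\N
    [6,8] (NP/PP)\NP   <
      [6,7] "city" : NP
      [7,8] "idea" : ((NP/PP)\NP)\NP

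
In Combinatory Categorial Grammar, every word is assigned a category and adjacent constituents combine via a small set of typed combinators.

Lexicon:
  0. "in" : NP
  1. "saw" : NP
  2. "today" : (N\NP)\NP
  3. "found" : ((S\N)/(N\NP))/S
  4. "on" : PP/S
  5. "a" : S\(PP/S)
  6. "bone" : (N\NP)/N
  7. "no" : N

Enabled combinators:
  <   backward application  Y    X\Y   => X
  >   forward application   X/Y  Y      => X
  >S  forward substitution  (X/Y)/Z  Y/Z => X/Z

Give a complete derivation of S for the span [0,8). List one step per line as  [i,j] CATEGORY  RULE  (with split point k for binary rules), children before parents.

[0,1] NP  lex  "in"
[1,2] NP  lex  "saw"
[2,3] (N\NP)\NP  lex  "today"
[1,3] N\NP  <  k=2
[0,3] N  <  k=1
[3,4] ((S\N)/(N\NP))/S  lex  "found"
[4,5] PP/S  lex  "on"
[5,6] S\(PP/S)  lex  "a"
[4,6] S  <  k=5
[3,6] (S\N)/(N\NP)  >  k=4
[6,7] (N\NP)/N  lex  "bone"
[7,8] N  lex  "no"
[6,8] N\NP  >  k=7
[3,8] S\N  >  k=6
[0,8] S  <  k=3

[0,8] S   <
  [0,3] N   <
    [0,1] "in" : NP
    [1,3] N\NP   <
      [1,2] "saw" : NP
      [2,3] "today" : (N\NP)\NP
  [3,8] S\N   >
    [3,6] (S\N)/(N\NP)   >
      [3,4] "found" : ((S\N)/(N\NP))/S
      [4,6] S   <
        [4,5] "on" : PP/S
        [5,6] "a" : S\(PP/S)
    [6,8] N\NP   >
      [6,7] "bone" : (N\NP)/N
      [7,8] "no" : N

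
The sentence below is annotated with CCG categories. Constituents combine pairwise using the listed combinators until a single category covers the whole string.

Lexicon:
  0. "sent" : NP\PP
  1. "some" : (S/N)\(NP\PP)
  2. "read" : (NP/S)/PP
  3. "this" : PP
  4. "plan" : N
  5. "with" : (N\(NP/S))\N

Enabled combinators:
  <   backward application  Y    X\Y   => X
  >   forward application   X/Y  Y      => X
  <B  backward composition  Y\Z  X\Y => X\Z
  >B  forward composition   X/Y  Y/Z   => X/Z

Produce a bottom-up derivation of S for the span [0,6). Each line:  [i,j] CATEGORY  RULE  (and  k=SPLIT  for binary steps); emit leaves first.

[0,6] S   >
  [0,2] S/N   <
    [0,1] "sent" : NP\PP
    [1,2] "some" : (S/N)\(NP\PP)
  [2,6] N   <
    [2,4] NP/S   >
      [2,3] "read" : (NP/S)/PP
      [3,4] "this" : PP
    [4,6] N\(NP/S)   <
      [4,5] "plan" : N
      [5,6] "with" : (N\(NP/S))\N

[0,1] NP\PP  lex  "sent"
[1,2] (S/N)\(NP\PP)  lex  "some"
[0,2] S/N  <  k=1
[2,3] (NP/S)/PP  lex  "read"
[3,4] PP  lex  "this"
[2,4] NP/S  >  k=3
[4,5] N  lex  "plan"
[5,6] (N\(NP/S))\N  lex  "with"
[4,6] N\(NP/S)  <  k=5
[2,6] N  <  k=4
[0,6] S  >  k=2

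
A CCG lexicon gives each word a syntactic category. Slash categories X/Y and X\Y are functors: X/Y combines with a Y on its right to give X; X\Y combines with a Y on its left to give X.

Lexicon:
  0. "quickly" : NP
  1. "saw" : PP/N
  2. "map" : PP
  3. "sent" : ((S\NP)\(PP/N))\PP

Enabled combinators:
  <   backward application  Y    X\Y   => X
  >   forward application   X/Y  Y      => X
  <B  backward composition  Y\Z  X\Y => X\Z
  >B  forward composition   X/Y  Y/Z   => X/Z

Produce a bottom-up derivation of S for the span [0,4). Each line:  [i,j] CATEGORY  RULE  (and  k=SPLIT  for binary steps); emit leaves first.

[0,1] NP  lex  "quickly"
[1,2] PP/N  lex  "saw"
[2,3] PP  lex  "map"
[3,4] ((S\NP)\(PP/N))\PP  lex  "sent"
[2,4] (S\NP)\(PP/N)  <  k=3
[1,4] S\NP  <  k=2
[0,4] S  <  k=1

[0,4] S   <
  [0,1] "quickly" : NP
  [1,4] S\NP   <
    [1,2] "saw" : PP/N
    [2,4] (S\NP)\(PP/N)   <
      [2,3] "map" : PP
      [3,4] "sent" : ((S\NP)\(PP/N))\PP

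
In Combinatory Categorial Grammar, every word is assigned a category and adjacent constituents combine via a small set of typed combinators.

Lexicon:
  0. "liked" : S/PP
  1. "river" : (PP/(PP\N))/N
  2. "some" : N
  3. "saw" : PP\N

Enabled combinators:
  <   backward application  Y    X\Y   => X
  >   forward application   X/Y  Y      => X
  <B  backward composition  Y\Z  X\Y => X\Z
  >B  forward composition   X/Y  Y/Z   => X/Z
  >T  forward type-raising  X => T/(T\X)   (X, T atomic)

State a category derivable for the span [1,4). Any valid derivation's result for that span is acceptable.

PP

[0,4] S   >
  [0,1] "liked" : S/PP
  [1,4] PP   >
    [1,3] PP/(PP\N)   >
      [1,2] "river" : (PP/(PP\N))/N
      [2,3] "some" : N
    [3,4] "saw" : PP\N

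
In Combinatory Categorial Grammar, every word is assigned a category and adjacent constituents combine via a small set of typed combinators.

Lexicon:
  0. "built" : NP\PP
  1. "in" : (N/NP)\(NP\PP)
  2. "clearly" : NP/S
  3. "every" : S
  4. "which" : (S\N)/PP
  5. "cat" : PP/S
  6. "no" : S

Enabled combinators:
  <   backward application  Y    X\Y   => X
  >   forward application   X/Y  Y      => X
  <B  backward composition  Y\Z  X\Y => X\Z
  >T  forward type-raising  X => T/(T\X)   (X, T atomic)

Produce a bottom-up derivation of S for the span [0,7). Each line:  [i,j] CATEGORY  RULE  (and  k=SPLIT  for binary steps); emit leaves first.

[0,7] S   <
  [0,4] N   >
    [0,2] N/NP   <
      [0,1] "built" : NP\PP
      [1,2] "in" : (N/NP)\(NP\PP)
    [2,4] NP   >
      [2,3] "clearly" : NP/S
      [3,4] "every" : S
  [4,7] S\N   >
    [4,5] "which" : (S\N)/PP
    [5,7] PP   >
      [5,6] "cat" : PP/S
      [6,7] "no" : S

[0,1] NP\PP  lex  "built"
[1,2] (N/NP)\(NP\PP)  lex  "in"
[0,2] N/NP  <  k=1
[2,3] NP/S  lex  "clearly"
[3,4] S  lex  "every"
[2,4] NP  >  k=3
[0,4] N  >  k=2
[4,5] (S\N)/PP  lex  "which"
[5,6] PP/S  lex  "cat"
[6,7] S  lex  "no"
[5,7] PP  >  k=6
[4,7] S\N  >  k=5
[0,7] S  <  k=4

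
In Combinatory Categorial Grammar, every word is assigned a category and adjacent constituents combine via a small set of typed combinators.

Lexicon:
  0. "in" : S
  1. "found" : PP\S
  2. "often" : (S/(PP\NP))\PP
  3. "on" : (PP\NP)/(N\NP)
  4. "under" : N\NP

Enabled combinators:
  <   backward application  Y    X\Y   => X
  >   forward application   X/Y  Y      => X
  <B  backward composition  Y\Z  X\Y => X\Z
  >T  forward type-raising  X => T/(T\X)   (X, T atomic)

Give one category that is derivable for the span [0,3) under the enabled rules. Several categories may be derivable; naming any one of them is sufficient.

[0,5] S   >
  [0,3] S/(PP\NP)   <
    [0,2] PP   <
      [0,1] "in" : S
      [1,2] "found" : PP\S
    [2,3] "often" : (S/(PP\NP))\PP
  [3,5] PP\NP   >
    [3,4] "on" : (PP\NP)/(N\NP)
    [4,5] "under" : N\NP

S/(PP\NP)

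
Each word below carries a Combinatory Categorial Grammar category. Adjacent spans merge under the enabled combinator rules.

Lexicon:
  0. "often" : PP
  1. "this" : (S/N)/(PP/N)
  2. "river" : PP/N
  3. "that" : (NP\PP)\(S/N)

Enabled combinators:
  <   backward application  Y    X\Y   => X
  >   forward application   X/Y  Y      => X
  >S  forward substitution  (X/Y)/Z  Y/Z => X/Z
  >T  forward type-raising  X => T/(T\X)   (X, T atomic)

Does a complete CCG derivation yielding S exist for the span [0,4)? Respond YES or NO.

NO

PP (S/N)/(PP/N) PP/N (NP\PP)\(S/N)
CKY chart[0,4] = {N/(N\NP), NP, NP/(NP\NP), PP/(PP\NP), S/(S\NP)}; S ∉ chart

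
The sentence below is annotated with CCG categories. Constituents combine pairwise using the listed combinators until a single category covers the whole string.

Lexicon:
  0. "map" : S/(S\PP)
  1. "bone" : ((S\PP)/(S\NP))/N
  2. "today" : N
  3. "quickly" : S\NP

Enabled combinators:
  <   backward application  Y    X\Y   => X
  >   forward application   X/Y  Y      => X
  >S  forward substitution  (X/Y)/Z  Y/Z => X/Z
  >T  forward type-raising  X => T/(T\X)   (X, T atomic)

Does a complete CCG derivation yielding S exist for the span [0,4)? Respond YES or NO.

[0,4] S   >
  [0,1] "map" : S/(S\PP)
  [1,4] S\PP   >
    [1,3] (S\PP)/(S\NP)   >
      [1,2] "bone" : ((S\PP)/(S\NP))/N
      [2,3] "today" : N
    [3,4] "quickly" : S\NP

YES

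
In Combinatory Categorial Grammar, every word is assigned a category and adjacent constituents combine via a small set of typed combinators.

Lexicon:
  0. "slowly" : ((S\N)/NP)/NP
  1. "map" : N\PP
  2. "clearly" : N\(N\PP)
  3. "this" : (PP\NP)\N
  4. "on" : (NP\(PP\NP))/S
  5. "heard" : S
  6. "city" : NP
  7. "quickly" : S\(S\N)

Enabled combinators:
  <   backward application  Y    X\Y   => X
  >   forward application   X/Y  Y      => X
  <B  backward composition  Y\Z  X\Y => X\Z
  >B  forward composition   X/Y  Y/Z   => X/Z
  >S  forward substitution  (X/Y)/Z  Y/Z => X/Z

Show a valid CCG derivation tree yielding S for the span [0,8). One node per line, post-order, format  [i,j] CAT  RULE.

[0,1] ((S\N)/NP)/NP  lex  "slowly"
[1,2] N\PP  lex  "map"
[2,3] N\(N\PP)  lex  "clearly"
[1,3] N  <  k=2
[3,4] (PP\NP)\N  lex  "this"
[4,5] (NP\(PP\NP))/S  lex  "on"
[5,6] S  lex  "heard"
[4,6] NP\(PP\NP)  >  k=5
[3,6] NP\N  <B  k=4
[1,6] NP  <  k=3
[0,6] (S\N)/NP  >  k=1
[6,7] NP  lex  "city"
[0,7] S\N  >  k=6
[7,8] S\(S\N)  lex  "quickly"
[0,8] S  <  k=7

[0,8] S   <
  [0,7] S\N   >
    [0,6] (S\N)/NP   >
      [0,1] "slowly" : ((S\N)/NP)/NP
      [1,6] NP   <
        [1,3] N   <
          [1,2] "map" : N\PP
          [2,3] "clearly" : N\(N\PP)
        [3,6] NP\N   <B
          [3,4] "this" : (PP\NP)\N
          [4,6] NP\(PP\NP)   >
            [4,5] "on" : (NP\(PP\NP))/S
            [5,6] "heard" : S
    [6,7] "city" : NP
  [7,8] "quickly" : S\(S\N)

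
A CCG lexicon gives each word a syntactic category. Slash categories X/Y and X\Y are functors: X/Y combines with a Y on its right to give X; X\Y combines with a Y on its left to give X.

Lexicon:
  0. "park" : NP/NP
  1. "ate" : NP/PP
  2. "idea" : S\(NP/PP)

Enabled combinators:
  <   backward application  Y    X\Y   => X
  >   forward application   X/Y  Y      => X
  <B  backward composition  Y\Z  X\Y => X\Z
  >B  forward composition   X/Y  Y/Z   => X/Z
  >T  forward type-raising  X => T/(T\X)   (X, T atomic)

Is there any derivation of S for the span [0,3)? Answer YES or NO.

[0,3] S   <
  [0,2] NP/PP   >B
    [0,1] "park" : NP/NP
    [1,2] "ate" : NP/PP
  [2,3] "idea" : S\(NP/PP)

YES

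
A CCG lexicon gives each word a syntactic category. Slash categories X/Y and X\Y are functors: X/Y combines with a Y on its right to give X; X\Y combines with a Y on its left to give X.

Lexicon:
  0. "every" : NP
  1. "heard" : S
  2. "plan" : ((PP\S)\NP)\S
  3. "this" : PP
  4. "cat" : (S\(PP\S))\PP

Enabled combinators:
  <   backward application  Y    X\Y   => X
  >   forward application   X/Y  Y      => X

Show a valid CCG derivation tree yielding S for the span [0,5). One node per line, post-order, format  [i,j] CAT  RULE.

[0,1] NP  lex  "every"
[1,2] S  lex  "heard"
[2,3] ((PP\S)\NP)\S  lex  "plan"
[1,3] (PP\S)\NP  <  k=2
[0,3] PP\S  <  k=1
[3,4] PP  lex  "this"
[4,5] (S\(PP\S))\PP  lex  "cat"
[3,5] S\(PP\S)  <  k=4
[0,5] S  <  k=3

[0,5] S   <
  [0,3] PP\S   <
    [0,1] "every" : NP
    [1,3] (PP\S)\NP   <
      [1,2] "heard" : S
      [2,3] "plan" : ((PP\S)\NP)\S
  [3,5] S\(PP\S)   <
    [3,4] "this" : PP
    [4,5] "cat" : (S\(PP\S))\PP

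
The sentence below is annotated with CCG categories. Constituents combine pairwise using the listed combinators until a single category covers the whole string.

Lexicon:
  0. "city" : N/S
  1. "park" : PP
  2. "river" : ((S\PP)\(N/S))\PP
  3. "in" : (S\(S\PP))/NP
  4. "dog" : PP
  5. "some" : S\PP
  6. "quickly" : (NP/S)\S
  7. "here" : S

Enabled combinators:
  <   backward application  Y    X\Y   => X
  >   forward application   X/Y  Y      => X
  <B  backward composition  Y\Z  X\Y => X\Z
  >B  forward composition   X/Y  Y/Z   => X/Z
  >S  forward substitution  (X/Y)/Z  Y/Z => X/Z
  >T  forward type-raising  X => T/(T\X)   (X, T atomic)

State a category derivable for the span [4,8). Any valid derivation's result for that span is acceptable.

[0,8] S   <
  [0,3] S\PP   <
    [0,1] "city" : N/S
    [1,3] (S\PP)\(N/S)   <
      [1,2] "park" : PP
      [2,3] "river" : ((S\PP)\(N/S))\PP
  [3,8] S\(S\PP)   >
    [3,4] "in" : (S\(S\PP))/NP
    [4,8] NP   >
      [4,7] NP/S   <
        [4,6] S   >
          [4,5] S/(S\PP)   >T
            [4,5] "dog" : PP
          [5,6] "some" : S\PP
        [6,7] "quickly" : (NP/S)\S
      [7,8] "here" : S

NP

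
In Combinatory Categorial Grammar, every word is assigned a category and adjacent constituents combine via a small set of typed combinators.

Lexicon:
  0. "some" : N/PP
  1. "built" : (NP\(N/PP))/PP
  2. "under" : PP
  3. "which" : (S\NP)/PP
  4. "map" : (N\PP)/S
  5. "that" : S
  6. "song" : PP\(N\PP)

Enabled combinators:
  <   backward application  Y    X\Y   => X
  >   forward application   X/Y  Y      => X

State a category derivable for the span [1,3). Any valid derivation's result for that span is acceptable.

NP\(N/PP)

[0,7] S   <
  [0,3] NP   <
    [0,1] "some" : N/PP
    [1,3] NP\(N/PP)   >
      [1,2] "built" : (NP\(N/PP))/PP
      [2,3] "under" : PP
  [3,7] S\NP   >
    [3,4] "which" : (S\NP)/PP
    [4,7] PP   <
      [4,6] N\PP   >
        [4,5] "map" : (N\PP)/S
        [5,6] "that" : S
      [6,7] "song" : PP\(N\PP)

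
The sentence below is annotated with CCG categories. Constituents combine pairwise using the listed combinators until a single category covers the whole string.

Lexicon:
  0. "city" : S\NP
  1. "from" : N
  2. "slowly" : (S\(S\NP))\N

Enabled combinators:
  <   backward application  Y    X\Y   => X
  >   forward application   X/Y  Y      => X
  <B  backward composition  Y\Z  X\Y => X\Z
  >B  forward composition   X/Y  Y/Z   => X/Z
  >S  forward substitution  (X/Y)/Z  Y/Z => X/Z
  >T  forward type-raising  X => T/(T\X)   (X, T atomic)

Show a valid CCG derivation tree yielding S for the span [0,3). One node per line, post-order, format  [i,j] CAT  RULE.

[0,1] S\NP  lex  "city"
[1,2] N  lex  "from"
[2,3] (S\(S\NP))\N  lex  "slowly"
[1,3] S\(S\NP)  <  k=2
[0,3] S  <  k=1

[0,3] S   <
  [0,1] "city" : S\NP
  [1,3] S\(S\NP)   <
    [1,2] "from" : N
    [2,3] "slowly" : (S\(S\NP))\N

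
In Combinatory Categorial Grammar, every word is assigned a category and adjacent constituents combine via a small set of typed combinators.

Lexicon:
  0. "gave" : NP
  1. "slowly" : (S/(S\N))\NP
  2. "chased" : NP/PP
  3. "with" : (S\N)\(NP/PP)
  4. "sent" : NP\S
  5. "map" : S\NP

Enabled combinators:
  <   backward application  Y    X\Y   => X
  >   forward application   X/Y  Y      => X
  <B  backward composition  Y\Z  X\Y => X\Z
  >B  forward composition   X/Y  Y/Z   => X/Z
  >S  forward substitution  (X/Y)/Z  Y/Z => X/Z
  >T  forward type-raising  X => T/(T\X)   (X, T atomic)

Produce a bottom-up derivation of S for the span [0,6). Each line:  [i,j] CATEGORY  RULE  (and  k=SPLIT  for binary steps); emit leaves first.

[0,6] S   >
  [0,2] S/(S\N)   <
    [0,1] "gave" : NP
    [1,2] "slowly" : (S/(S\N))\NP
  [2,6] S\N   <B
    [2,4] S\N   <
      [2,3] "chased" : NP/PP
      [3,4] "with" : (S\N)\(NP/PP)
    [4,6] S\S   <B
      [4,5] "sent" : NP\S
      [5,6] "map" : S\NP

[0,1] NP  lex  "gave"
[1,2] (S/(S\N))\NP  lex  "slowly"
[0,2] S/(S\N)  <  k=1
[2,3] NP/PP  lex  "chased"
[3,4] (S\N)\(NP/PP)  lex  "with"
[2,4] S\N  <  k=3
[4,5] NP\S  lex  "sent"
[5,6] S\NP  lex  "map"
[4,6] S\S  <B  k=5
[2,6] S\N  <B  k=4
[0,6] S  >  k=2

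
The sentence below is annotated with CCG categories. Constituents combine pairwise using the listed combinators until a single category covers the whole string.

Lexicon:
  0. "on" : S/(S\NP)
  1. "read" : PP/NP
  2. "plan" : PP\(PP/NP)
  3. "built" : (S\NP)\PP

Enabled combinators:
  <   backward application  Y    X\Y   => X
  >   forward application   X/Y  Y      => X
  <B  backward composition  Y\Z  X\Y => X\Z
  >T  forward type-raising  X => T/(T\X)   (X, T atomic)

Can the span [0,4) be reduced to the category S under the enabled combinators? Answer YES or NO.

[0,4] S   >
  [0,1] "on" : S/(S\NP)
  [1,4] S\NP   <
    [1,3] PP   <
      [1,2] "read" : PP/NP
      [2,3] "plan" : PP\(PP/NP)
    [3,4] "built" : (S\NP)\PP

YES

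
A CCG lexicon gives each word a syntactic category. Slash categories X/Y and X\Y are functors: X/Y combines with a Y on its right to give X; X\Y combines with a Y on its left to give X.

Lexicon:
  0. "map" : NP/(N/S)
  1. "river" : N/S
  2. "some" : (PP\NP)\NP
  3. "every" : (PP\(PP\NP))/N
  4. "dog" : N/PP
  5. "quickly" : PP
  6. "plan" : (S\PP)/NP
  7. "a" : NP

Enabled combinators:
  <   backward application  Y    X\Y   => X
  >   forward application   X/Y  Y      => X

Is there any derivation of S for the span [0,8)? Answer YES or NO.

YES

[0,8] S   <
  [0,6] PP   <
    [0,3] PP\NP   <
      [0,2] NP   >
        [0,1] "map" : NP/(N/S)
        [1,2] "river" : N/S
      [2,3] "some" : (PP\NP)\NP
    [3,6] PP\(PP\NP)   >
      [3,4] "every" : (PP\(PP\NP))/N
      [4,6] N   >
        [4,5] "dog" : N/PP
        [5,6] "quickly" : PP
  [6,8] S\PP   >
    [6,7] "plan" : (S\PP)/NP
    [7,8] "a" : NP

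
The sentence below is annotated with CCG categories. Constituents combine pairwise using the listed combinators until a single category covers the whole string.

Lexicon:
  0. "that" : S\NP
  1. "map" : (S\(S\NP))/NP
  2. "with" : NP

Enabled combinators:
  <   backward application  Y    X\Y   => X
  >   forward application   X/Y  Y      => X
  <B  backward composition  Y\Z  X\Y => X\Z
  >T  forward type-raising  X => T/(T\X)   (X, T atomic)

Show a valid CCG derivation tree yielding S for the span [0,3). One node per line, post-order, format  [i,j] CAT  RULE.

[0,3] S   <
  [0,1] "that" : S\NP
  [1,3] S\(S\NP)   >
    [1,2] "map" : (S\(S\NP))/NP
    [2,3] "with" : NP

[0,1] S\NP  lex  "that"
[1,2] (S\(S\NP))/NP  lex  "map"
[2,3] NP  lex  "with"
[1,3] S\(S\NP)  >  k=2
[0,3] S  <  k=1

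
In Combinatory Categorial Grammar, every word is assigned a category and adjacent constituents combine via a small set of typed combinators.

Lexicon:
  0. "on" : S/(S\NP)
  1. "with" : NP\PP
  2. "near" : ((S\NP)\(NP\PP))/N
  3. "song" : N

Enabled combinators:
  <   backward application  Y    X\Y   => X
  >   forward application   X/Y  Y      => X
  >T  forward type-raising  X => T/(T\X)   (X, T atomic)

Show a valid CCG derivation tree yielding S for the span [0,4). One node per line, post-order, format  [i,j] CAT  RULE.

[0,4] S   >
  [0,1] "on" : S/(S\NP)
  [1,4] S\NP   <
    [1,2] "with" : NP\PP
    [2,4] (S\NP)\(NP\PP)   >
      [2,3] "near" : ((S\NP)\(NP\PP))/N
      [3,4] "song" : N

[0,1] S/(S\NP)  lex  "on"
[1,2] NP\PP  lex  "with"
[2,3] ((S\NP)\(NP\PP))/N  lex  "near"
[3,4] N  lex  "song"
[2,4] (S\NP)\(NP\PP)  >  k=3
[1,4] S\NP  <  k=2
[0,4] S  >  k=1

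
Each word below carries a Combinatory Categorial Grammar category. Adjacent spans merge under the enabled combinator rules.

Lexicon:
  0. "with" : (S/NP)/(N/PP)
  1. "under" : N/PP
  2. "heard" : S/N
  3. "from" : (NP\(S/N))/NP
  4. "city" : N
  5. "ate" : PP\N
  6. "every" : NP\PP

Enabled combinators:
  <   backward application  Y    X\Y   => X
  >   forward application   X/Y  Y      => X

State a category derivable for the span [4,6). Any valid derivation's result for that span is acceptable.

[0,7] S   >
  [0,2] S/NP   >
    [0,1] "with" : (S/NP)/(N/PP)
    [1,2] "under" : N/PP
  [2,7] NP   <
    [2,3] "heard" : S/N
    [3,7] NP\(S/N)   >
      [3,4] "from" : (NP\(S/N))/NP
      [4,7] NP   <
        [4,6] PP   <
          [4,5] "city" : N
          [5,6] "ate" : PP\N
        [6,7] "every" : NP\PP

PP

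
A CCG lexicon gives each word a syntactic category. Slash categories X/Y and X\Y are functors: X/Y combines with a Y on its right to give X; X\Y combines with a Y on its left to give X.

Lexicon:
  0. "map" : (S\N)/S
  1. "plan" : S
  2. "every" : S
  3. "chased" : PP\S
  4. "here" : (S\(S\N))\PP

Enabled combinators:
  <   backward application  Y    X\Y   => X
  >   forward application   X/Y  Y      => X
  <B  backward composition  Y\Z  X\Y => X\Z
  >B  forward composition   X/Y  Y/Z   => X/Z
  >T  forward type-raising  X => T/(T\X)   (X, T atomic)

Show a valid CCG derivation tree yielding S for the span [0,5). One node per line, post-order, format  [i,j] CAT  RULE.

[0,1] (S\N)/S  lex  "map"
[1,2] S  lex  "plan"
[0,2] S\N  >  k=1
[2,3] S  lex  "every"
[2,3] PP/(PP\S)  >T
[3,4] PP\S  lex  "chased"
[2,4] PP  >  k=3
[4,5] (S\(S\N))\PP  lex  "here"
[2,5] S\(S\N)  <  k=4
[0,5] S  <  k=2

[0,5] S   <
  [0,2] S\N   >
    [0,1] "map" : (S\N)/S
    [1,2] "plan" : S
  [2,5] S\(S\N)   <
    [2,4] PP   >
      [2,3] PP/(PP\S)   >T
        [2,3] "every" : S
      [3,4] "chased" : PP\S
    [4,5] "here" : (S\(S\N))\PP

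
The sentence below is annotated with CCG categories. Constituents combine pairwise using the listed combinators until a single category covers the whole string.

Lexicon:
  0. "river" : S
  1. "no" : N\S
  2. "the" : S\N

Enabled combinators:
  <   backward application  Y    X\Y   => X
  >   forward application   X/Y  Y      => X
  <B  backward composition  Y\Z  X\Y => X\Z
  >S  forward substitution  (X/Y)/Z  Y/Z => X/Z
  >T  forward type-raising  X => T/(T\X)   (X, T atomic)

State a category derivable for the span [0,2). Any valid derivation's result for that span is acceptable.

[0,3] S   <
  [0,2] N   <
    [0,1] "river" : S
    [1,2] "no" : N\S
  [2,3] "the" : S\N

N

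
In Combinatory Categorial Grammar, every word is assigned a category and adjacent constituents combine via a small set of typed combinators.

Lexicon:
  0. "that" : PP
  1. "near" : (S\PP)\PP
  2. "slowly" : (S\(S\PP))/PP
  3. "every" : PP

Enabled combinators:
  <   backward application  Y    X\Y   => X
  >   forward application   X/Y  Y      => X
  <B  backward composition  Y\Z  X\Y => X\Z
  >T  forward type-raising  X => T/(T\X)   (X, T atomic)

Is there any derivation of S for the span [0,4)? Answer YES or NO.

YES

[0,4] S   <
  [0,2] S\PP   <
    [0,1] "that" : PP
    [1,2] "near" : (S\PP)\PP
  [2,4] S\(S\PP)   >
    [2,3] "slowly" : (S\(S\PP))/PP
    [3,4] "every" : PP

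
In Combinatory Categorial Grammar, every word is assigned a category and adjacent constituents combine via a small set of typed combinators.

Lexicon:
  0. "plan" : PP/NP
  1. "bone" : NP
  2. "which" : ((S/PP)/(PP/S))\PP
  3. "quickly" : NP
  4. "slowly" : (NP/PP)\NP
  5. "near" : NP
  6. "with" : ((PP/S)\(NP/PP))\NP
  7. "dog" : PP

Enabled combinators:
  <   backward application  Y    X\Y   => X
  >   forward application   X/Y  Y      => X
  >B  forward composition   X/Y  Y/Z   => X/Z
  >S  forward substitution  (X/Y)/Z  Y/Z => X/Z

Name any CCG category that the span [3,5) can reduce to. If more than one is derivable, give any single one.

NP/PP

[0,8] S   >
  [0,7] S/PP   >
    [0,3] (S/PP)/(PP/S)   <
      [0,2] PP   >
        [0,1] "plan" : PP/NP
        [1,2] "bone" : NP
      [2,3] "which" : ((S/PP)/(PP/S))\PP
    [3,7] PP/S   <
      [3,5] NP/PP   <
        [3,4] "quickly" : NP
        [4,5] "slowly" : (NP/PP)\NP
      [5,7] (PP/S)\(NP/PP)   <
        [5,6] "near" : NP
        [6,7] "with" : ((PP/S)\(NP/PP))\NP
  [7,8] "dog" : PP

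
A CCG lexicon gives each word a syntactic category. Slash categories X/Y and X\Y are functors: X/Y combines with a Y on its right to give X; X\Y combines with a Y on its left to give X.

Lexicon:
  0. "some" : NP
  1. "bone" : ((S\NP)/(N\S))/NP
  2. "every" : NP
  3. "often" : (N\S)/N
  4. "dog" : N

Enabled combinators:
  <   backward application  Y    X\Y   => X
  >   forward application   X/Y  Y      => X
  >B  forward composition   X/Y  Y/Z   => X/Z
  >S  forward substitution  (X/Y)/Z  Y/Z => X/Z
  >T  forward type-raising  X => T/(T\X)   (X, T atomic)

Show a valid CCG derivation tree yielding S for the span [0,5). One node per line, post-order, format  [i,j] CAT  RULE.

[0,5] S   >
  [0,1] S/(S\NP)   >T
    [0,1] "some" : NP
  [1,5] S\NP   >
    [1,3] (S\NP)/(N\S)   >
      [1,2] "bone" : ((S\NP)/(N\S))/NP
      [2,3] "every" : NP
    [3,5] N\S   >
      [3,4] "often" : (N\S)/N
      [4,5] "dog" : N

[0,1] NP  lex  "some"
[0,1] S/(S\NP)  >T
[1,2] ((S\NP)/(N\S))/NP  lex  "bone"
[2,3] NP  lex  "every"
[1,3] (S\NP)/(N\S)  >  k=2
[3,4] (N\S)/N  lex  "often"
[4,5] N  lex  "dog"
[3,5] N\S  >  k=4
[1,5] S\NP  >  k=3
[0,5] S  >  k=1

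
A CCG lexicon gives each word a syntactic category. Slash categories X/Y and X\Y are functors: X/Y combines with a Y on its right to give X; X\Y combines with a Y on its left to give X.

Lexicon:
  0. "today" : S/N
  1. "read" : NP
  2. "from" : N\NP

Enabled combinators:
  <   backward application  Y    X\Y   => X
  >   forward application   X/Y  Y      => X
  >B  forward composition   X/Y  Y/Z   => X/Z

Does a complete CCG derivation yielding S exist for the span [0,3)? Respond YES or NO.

YES

[0,3] S   >
  [0,1] "today" : S/N
  [1,3] N   <
    [1,2] "read" : NP
    [2,3] "from" : N\NP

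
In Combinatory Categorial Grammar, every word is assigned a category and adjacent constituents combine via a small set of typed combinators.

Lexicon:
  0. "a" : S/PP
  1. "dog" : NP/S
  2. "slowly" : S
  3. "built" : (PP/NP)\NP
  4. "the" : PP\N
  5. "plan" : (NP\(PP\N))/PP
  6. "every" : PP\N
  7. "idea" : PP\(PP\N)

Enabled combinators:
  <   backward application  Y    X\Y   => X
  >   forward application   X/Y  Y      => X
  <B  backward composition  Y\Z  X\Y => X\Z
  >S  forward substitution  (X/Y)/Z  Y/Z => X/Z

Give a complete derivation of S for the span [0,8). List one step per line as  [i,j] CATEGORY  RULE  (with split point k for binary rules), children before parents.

[0,8] S   >
  [0,1] "a" : S/PP
  [1,8] PP   >
    [1,4] PP/NP   <
      [1,3] NP   >
        [1,2] "dog" : NP/S
        [2,3] "slowly" : S
      [3,4] "built" : (PP/NP)\NP
    [4,8] NP   <
      [4,5] "the" : PP\N
      [5,8] NP\(PP\N)   >
        [5,6] "plan" : (NP\(PP\N))/PP
        [6,8] PP   <
          [6,7] "every" : PP\N
          [7,8] "idea" : PP\(PP\N)

[0,1] S/PP  lex  "a"
[1,2] NP/S  lex  "dog"
[2,3] S  lex  "slowly"
[1,3] NP  >  k=2
[3,4] (PP/NP)\NP  lex  "built"
[1,4] PP/NP  <  k=3
[4,5] PP\N  lex  "the"
[5,6] (NP\(PP\N))/PP  lex  "plan"
[6,7] PP\N  lex  "every"
[7,8] PP\(PP\N)  lex  "idea"
[6,8] PP  <  k=7
[5,8] NP\(PP\N)  >  k=6
[4,8] NP  <  k=5
[1,8] PP  >  k=4
[0,8] S  >  k=1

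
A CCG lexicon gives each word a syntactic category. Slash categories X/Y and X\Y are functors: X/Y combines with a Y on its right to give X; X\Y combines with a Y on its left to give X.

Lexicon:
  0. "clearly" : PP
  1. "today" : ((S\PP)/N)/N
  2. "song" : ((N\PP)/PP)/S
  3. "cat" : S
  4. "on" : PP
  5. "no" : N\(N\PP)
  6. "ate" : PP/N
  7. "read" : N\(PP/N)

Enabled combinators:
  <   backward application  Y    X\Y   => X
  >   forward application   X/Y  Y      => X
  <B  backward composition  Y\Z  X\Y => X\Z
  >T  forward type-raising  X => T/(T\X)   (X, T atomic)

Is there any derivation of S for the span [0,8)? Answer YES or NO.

YES

[0,8] S   >
  [0,1] S/(S\PP)   >T
    [0,1] "clearly" : PP
  [1,8] S\PP   >
    [1,6] (S\PP)/N   >
      [1,2] "today" : ((S\PP)/N)/N
      [2,6] N   <
        [2,5] N\PP   >
          [2,4] (N\PP)/PP   >
            [2,3] "song" : ((N\PP)/PP)/S
            [3,4] "cat" : S
          [4,5] "on" : PP
        [5,6] "no" : N\(N\PP)
    [6,8] N   <
      [6,7] "ate" : PP/N
      [7,8] "read" : N\(PP/N)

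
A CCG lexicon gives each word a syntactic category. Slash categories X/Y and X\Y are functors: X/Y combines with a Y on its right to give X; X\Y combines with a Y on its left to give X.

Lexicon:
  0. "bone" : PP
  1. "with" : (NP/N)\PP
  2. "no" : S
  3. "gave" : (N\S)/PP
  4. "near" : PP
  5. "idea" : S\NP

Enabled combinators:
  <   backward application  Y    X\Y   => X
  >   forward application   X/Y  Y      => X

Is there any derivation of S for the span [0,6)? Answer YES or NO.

YES

[0,6] S   <
  [0,5] NP   >
    [0,2] NP/N   <
      [0,1] "bone" : PP
      [1,2] "with" : (NP/N)\PP
    [2,5] N   <
      [2,3] "no" : S
      [3,5] N\S   >
        [3,4] "gave" : (N\S)/PP
        [4,5] "near" : PP
  [5,6] "idea" : S\NP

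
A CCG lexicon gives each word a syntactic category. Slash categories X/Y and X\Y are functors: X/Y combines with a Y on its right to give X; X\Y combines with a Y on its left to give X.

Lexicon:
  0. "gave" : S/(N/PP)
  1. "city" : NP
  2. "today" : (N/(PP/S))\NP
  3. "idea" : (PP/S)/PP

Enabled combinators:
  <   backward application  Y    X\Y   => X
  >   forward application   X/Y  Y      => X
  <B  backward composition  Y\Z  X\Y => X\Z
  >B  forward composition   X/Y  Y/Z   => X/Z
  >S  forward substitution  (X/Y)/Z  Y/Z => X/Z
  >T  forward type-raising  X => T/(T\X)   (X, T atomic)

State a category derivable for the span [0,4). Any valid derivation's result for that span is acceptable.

S

[0,4] S   >
  [0,1] "gave" : S/(N/PP)
  [1,4] N/PP   >B
    [1,3] N/(PP/S)   <
      [1,2] "city" : NP
      [2,3] "today" : (N/(PP/S))\NP
    [3,4] "idea" : (PP/S)/PP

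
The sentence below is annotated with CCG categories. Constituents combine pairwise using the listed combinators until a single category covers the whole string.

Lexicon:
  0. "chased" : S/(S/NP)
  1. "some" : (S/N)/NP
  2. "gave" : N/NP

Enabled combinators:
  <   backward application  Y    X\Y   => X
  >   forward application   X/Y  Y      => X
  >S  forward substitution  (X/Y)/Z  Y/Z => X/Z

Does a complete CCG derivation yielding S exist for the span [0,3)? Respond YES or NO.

[0,3] S   >
  [0,1] "chased" : S/(S/NP)
  [1,3] S/NP   >S
    [1,2] "some" : (S/N)/NP
    [2,3] "gave" : N/NP

YES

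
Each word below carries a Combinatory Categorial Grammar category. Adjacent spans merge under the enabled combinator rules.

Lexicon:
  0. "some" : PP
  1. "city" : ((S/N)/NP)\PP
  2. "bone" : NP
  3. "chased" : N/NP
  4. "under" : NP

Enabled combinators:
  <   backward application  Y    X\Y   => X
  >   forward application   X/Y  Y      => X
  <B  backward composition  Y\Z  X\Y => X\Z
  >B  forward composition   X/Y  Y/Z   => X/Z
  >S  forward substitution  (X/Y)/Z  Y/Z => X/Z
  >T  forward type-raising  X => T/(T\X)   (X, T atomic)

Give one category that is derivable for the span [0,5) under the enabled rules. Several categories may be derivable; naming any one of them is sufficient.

[0,5] S   >
  [0,3] S/N   >
    [0,2] (S/N)/NP   <
      [0,1] "some" : PP
      [1,2] "city" : ((S/N)/NP)\PP
    [2,3] "bone" : NP
  [3,5] N   >
    [3,4] "chased" : N/NP
    [4,5] "under" : NP

S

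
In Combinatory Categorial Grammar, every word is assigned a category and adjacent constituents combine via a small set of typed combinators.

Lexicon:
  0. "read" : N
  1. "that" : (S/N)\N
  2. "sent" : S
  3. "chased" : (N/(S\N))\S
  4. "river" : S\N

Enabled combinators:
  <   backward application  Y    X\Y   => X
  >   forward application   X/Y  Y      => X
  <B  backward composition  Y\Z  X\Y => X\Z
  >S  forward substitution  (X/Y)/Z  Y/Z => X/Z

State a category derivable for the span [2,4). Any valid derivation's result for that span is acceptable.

N/(S\N)

[0,5] S   >
  [0,2] S/N   <
    [0,1] "read" : N
    [1,2] "that" : (S/N)\N
  [2,5] N   >
    [2,4] N/(S\N)   <
      [2,3] "sent" : S
      [3,4] "chased" : (N/(S\N))\S
    [4,5] "river" : S\N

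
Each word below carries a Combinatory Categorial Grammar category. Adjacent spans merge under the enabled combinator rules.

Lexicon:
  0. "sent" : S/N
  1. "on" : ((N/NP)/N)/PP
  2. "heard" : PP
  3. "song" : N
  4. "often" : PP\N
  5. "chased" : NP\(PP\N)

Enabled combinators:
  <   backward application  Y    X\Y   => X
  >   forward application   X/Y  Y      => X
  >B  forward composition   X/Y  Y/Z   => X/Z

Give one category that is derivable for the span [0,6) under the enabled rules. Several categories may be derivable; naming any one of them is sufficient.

[0,6] S   >
  [0,4] S/NP   >B
    [0,1] "sent" : S/N
    [1,4] N/NP   >
      [1,3] (N/NP)/N   >
        [1,2] "on" : ((N/NP)/N)/PP
        [2,3] "heard" : PP
      [3,4] "song" : N
  [4,6] NP   <
    [4,5] "often" : PP\N
    [5,6] "chased" : NP\(PP\N)

S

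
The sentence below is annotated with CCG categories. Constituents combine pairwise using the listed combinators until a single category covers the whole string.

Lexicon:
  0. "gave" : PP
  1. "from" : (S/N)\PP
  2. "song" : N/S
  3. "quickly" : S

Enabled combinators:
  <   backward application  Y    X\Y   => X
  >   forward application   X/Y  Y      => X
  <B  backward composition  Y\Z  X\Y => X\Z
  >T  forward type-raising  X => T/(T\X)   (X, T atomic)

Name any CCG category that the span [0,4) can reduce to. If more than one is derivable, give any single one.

[0,4] S   >
  [0,2] S/N   <
    [0,1] "gave" : PP
    [1,2] "from" : (S/N)\PP
  [2,4] N   >
    [2,3] "song" : N/S
    [3,4] "quickly" : S

S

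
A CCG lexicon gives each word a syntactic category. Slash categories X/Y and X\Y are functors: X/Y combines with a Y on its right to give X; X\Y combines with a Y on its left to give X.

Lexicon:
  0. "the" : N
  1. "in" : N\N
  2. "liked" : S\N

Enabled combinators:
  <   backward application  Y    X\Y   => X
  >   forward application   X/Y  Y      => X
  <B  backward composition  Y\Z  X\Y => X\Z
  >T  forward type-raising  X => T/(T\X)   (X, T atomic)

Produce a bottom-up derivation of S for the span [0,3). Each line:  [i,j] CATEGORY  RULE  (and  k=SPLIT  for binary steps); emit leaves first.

[0,3] S   <
  [0,1] "the" : N
  [1,3] S\N   <B
    [1,2] "in" : N\N
    [2,3] "liked" : S\N

[0,1] N  lex  "the"
[1,2] N\N  lex  "in"
[2,3] S\N  lex  "liked"
[1,3] S\N  <B  k=2
[0,3] S  <  k=1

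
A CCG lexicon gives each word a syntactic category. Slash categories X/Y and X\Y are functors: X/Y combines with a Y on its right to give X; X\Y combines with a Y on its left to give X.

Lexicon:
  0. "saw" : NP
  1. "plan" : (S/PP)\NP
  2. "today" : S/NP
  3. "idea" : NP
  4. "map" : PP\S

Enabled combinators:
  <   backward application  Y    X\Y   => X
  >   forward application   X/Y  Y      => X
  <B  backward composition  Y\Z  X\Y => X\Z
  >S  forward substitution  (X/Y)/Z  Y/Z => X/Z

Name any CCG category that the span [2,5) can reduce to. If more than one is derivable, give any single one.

PP

[0,5] S   >
  [0,2] S/PP   <
    [0,1] "saw" : NP
    [1,2] "plan" : (S/PP)\NP
  [2,5] PP   <
    [2,4] S   >
      [2,3] "today" : S/NP
      [3,4] "idea" : NP
    [4,5] "map" : PP\S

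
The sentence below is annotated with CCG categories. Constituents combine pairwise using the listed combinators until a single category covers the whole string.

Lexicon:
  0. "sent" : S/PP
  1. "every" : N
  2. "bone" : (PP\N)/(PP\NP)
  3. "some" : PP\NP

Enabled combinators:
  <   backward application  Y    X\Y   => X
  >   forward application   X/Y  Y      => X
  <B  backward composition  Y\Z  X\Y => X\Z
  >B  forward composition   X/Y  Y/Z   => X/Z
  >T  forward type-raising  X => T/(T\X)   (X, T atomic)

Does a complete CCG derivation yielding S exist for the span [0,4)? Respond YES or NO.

[0,4] S   >
  [0,1] "sent" : S/PP
  [1,4] PP   <
    [1,2] "every" : N
    [2,4] PP\N   >
      [2,3] "bone" : (PP\N)/(PP\NP)
      [3,4] "some" : PP\NP

YES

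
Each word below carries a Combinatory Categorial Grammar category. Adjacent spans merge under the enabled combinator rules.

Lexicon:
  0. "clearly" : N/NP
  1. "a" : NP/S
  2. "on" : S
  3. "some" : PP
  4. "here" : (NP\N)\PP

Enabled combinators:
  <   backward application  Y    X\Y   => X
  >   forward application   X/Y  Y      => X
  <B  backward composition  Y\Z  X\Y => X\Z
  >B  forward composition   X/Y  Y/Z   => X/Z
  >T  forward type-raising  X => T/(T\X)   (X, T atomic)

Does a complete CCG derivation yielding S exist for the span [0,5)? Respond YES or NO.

NO

N/NP NP/S S PP (NP\N)\PP
CKY chart[0,5] = {N/(N\NP), NP, NP/(NP\NP), PP/(PP\NP), S/(S\NP)}; S ∉ chart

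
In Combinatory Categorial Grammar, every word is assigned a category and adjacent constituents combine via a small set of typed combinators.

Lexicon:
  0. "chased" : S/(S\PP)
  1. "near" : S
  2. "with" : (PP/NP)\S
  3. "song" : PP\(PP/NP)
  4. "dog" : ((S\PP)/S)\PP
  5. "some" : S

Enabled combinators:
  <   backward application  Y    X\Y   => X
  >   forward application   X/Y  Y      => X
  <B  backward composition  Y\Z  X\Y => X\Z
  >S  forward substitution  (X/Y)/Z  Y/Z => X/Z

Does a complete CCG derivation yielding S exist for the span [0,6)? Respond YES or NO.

YES

[0,6] S   >
  [0,1] "chased" : S/(S\PP)
  [1,6] S\PP   >
    [1,5] (S\PP)/S   <
      [1,4] PP   <
        [1,2] "near" : S
        [2,4] PP\S   <B
          [2,3] "with" : (PP/NP)\S
          [3,4] "song" : PP\(PP/NP)
      [4,5] "dog" : ((S\PP)/S)\PP
    [5,6] "some" : S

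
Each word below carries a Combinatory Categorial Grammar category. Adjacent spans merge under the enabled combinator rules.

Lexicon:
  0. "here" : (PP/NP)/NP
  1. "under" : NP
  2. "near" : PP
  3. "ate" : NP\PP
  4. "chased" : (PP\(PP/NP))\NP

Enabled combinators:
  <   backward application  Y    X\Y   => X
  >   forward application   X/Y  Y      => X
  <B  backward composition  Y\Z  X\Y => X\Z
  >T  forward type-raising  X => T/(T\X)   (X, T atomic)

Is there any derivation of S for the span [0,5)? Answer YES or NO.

NO

(PP/NP)/NP NP PP NP\PP (PP\(PP/NP))\NP
CKY chart[0,5] = {N/(N\PP), NP/(NP\PP), PP, PP/(PP\PP), S/(S\PP)}; S ∉ chart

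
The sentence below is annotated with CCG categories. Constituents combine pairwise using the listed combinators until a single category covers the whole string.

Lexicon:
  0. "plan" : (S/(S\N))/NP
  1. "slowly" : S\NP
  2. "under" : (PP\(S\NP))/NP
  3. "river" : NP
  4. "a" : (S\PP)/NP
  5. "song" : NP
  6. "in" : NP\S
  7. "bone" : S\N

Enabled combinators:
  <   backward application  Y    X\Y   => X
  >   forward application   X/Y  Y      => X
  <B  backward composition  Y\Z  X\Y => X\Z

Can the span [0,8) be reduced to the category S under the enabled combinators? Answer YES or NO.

[0,8] S   >
  [0,7] S/(S\N)   >
    [0,1] "plan" : (S/(S\N))/NP
    [1,7] NP   <
      [1,4] PP   <
        [1,2] "slowly" : S\NP
        [2,4] PP\(S\NP)   >
          [2,3] "under" : (PP\(S\NP))/NP
          [3,4] "river" : NP
      [4,7] NP\PP   <B
        [4,6] S\PP   >
          [4,5] "a" : (S\PP)/NP
          [5,6] "song" : NP
        [6,7] "in" : NP\S
  [7,8] "bone" : S\N

YES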